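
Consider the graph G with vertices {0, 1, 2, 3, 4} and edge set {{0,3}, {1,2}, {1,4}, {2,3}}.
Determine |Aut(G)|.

2

The degree sequence is [1, 2, 2, 2, 1]; the two degree-1 vertices 0 and 4 are the ends of a path, so G = P_5. A path has exactly one nontrivial symmetry — reversal — giving Aut(G) of order 2.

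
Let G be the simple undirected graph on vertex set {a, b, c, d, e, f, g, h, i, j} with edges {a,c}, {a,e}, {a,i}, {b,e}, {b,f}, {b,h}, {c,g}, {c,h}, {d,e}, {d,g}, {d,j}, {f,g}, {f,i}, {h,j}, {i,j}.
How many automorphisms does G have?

G is 3-regular on 10 vertices with no triangles and no 4-cycles (girth 5): this is the Petersen graph. Viewing the Petersen graph as the Kneser graph K(5,2) — vertices are 2-subsets of {1,…,5}, edges join disjoint pairs — its automorphisms are exactly the permutations of the 5-element set, so Aut ≅ S_5 of order 120.

120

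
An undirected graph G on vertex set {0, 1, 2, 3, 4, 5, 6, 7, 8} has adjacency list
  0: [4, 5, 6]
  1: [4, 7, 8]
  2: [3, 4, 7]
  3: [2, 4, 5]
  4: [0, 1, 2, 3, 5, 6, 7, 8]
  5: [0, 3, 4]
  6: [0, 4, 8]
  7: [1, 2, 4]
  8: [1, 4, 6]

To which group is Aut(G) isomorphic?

the dihedral group of order 16

Vertex 4 is the unique vertex of degree 8; the remaining 8 vertices each have degree 3 and induce a cycle, so G is the wheel on 9 vertices with hub 4. Every automorphism fixes the hub and acts on the rim 8-cycle, so Aut(G) ≅ Aut(C_8) = D_8 of order 16.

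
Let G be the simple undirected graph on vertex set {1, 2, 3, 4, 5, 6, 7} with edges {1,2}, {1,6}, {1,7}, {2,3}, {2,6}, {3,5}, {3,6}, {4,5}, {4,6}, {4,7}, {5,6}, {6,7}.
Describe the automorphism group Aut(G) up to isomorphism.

Vertex 6 is the unique vertex of degree 6; the remaining 6 vertices each have degree 3 and induce a cycle, so G is the wheel on 7 vertices with hub 6. Every automorphism fixes the hub and acts on the rim 6-cycle, so Aut(G) ≅ Aut(C_6) = D_6 of order 12.

the dihedral group of order 12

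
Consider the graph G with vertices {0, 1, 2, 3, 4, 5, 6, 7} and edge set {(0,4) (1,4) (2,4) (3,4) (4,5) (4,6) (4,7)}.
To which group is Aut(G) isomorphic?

S_7

Vertex 4 has degree 7 and every other vertex has degree 1, so G is the star K_{1,7} with centre 4. The 7 leaves are pairwise interchangeable while the centre is fixed, giving Aut(G) = S_7.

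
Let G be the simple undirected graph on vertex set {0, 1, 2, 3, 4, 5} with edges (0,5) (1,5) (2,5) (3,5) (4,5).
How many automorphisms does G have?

120

Vertex 5 has degree 5 and every other vertex has degree 1, so G is the star K_{1,5} with centre 5. Any automorphism fixes the centre and permutes the 5 leaves freely, so Aut(G) ≅ S_5 of order 5! = 120.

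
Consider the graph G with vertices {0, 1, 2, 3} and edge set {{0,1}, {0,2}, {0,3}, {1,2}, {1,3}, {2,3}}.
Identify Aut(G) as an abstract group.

the symmetric group on 4 letters

Every vertex has degree 3, so G is the complete graph K_4. Every bijection on the vertex set is an automorphism of K_4; hence Aut(K_4) ≅ S_4, order 24.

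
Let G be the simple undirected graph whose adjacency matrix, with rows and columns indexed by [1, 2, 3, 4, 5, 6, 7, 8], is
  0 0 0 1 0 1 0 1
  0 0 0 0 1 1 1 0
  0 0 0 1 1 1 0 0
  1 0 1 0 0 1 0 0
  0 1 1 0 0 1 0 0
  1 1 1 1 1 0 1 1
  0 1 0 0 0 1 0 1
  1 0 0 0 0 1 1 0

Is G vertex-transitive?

Vertex 6 is the only vertex of degree 7, so every automorphism fixes it; G is not vertex-transitive.

No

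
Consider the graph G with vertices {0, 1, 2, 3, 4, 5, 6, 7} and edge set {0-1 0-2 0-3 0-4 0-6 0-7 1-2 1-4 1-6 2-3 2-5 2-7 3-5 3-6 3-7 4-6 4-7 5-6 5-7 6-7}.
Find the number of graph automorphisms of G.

The degree sequence is [6, 4, 5, 5, 4, 4, 6, 6]. Checking the degree-preserving permutations of the vertex set shows that none except the identity preserves every edge, so Aut(G) is trivial.

1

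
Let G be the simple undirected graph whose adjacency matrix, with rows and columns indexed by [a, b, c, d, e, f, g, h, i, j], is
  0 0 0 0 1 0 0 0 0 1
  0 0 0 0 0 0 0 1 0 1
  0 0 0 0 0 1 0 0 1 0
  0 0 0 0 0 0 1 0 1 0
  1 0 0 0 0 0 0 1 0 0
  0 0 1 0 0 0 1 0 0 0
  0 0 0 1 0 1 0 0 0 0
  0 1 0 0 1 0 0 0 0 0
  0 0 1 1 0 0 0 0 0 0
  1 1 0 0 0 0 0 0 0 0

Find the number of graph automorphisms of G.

G has two connected components, {a, b, e, h, j} and {c, d, f, g, i}; each is 2-regular, so G = C_5 ⊔ C_5. With two isomorphic components, Aut(G) = Aut(C_5) ≀ S_2 = (D_5 × D_5) ⋊ Z_2: permute each cycle by D_5, then optionally swap the two cycles. Order 2·(2·5)² = 200.

200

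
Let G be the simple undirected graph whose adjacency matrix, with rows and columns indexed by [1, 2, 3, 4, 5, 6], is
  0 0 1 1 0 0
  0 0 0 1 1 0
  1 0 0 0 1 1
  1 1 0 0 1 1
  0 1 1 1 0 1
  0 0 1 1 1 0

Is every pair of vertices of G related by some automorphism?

Automorphisms preserve degree, but G has vertices of degree 2 and vertices of degree 4; no automorphism maps one to the other, so G is not vertex-transitive.

No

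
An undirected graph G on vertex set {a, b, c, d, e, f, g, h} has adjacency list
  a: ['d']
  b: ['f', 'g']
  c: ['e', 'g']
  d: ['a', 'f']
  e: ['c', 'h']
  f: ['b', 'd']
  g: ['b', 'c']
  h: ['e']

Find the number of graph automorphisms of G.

2

The degree sequence is [1, 2, 2, 2, 2, 2, 2, 1]; the two degree-1 vertices a and h are the ends of a path, so G = P_8. The only nontrivial automorphism of a path is the end-to-end reflection, so Aut(G) ≅ Z_2.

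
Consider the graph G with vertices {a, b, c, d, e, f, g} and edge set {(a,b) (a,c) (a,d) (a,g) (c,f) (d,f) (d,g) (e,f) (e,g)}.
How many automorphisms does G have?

1

Degrees alone do not determine every vertex (e.g. c and e both have degree 2), but their neighbour-degree multisets differ: N(c) has degrees [3, 4] while N(e) has degrees [3, 3]. Repeating this refinement separates all vertices, so the only automorphism is the identity.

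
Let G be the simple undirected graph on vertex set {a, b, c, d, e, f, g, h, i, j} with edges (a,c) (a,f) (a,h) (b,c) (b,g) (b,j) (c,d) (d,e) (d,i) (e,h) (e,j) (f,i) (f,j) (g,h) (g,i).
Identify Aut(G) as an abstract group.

the symmetric group S_5

G is 3-regular on 10 vertices with no triangles and no 4-cycles (girth 5): this is the Petersen graph. Viewing the Petersen graph as the Kneser graph K(5,2) — vertices are 2-subsets of {1,…,5}, edges join disjoint pairs — its automorphisms are exactly the permutations of the 5-element set, so Aut ≅ S_5 of order 120.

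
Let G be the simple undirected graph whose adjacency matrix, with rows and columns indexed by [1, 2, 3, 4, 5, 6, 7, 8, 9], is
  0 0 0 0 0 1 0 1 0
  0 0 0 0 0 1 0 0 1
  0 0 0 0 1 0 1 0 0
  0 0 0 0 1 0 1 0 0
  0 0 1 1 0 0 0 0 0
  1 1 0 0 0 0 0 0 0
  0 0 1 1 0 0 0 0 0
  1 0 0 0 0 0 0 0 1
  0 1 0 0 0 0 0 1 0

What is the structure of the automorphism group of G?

G has two connected components, {1, 2, 6, 8, 9} and {3, 4, 5, 7}; each is 2-regular, so G = C_5 ⊔ C_4. No automorphism exchanges components of different sizes, hence Aut(G) is the direct product D_5 × D_4, order 80.

D_5 × D_4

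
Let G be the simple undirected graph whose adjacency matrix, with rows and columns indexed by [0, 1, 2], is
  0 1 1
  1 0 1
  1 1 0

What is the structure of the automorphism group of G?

S_3

All 3 vertices are pairwise adjacent: G = K_3. Any permutation of the 3 vertices preserves K_3, so Aut(K_3) = S_3 of order 3! = 6.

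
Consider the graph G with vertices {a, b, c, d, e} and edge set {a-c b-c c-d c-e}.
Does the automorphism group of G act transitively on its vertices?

Vertex c is the only vertex of degree 4, so every automorphism fixes it; G is not vertex-transitive.

No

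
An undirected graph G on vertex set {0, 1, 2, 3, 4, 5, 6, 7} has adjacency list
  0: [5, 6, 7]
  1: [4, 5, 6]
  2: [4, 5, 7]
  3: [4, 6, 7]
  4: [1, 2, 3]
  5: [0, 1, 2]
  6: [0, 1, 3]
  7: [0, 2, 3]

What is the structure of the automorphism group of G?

G is 3-regular and bipartite on 2^3 = 8 vertices with girth 4; it is the hypercube graph Q_3. The symmetry group of the 3-cube is the hyperoctahedral group B_3 = Z_2 ≀ S_3, of order 2^3·3! = 48.

the hyperoctahedral group B_3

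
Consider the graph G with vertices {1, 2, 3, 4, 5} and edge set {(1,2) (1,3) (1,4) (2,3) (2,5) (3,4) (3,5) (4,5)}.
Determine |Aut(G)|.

8

Vertex 3 is the unique vertex of degree 4; the remaining 4 vertices each have degree 3 and induce a cycle, so G is the wheel on 5 vertices with hub 3. With the hub fixed, the remaining symmetry is that of the rim cycle C_4, giving the dihedral group D_4.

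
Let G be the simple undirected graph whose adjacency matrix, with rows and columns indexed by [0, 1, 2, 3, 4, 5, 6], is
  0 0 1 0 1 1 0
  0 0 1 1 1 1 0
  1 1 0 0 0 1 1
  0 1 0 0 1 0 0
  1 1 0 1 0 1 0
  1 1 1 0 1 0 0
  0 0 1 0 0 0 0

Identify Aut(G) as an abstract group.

Degrees alone do not determine every vertex (e.g. 1 and 2 both have degree 4), but their neighbour-degree multisets differ: N(1) has degrees [2, 4, 4, 4] while N(2) has degrees [1, 3, 4, 4]. Repeating this refinement separates all vertices, so the only automorphism is the identity.

1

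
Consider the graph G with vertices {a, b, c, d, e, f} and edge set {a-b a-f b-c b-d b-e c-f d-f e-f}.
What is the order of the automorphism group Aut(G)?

48

The vertices split by degree into {b, f} (degree 4) and {a, c, d, e} (degree 2); every edge runs between the two parts, so G is the complete bipartite graph K_{2,4}. The parts have unequal sizes, so no automorphism swaps them; each part is permuted independently, giving S_4 × S_2 of order 4!·2! = 48.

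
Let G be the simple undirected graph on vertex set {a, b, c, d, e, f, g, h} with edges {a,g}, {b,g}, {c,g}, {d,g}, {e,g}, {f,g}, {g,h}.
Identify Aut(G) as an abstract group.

Vertex g has degree 7 and every other vertex has degree 1, so G is the star K_{1,7} with centre g. The 7 leaves are pairwise interchangeable while the centre is fixed, giving Aut(G) = S_7.

S_7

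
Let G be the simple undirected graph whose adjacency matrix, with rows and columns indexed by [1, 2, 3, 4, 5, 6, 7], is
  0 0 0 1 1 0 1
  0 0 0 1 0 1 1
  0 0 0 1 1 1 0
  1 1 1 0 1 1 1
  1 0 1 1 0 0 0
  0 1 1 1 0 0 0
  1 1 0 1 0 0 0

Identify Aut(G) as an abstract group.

D_6

Vertex 4 is the unique vertex of degree 6; the remaining 6 vertices each have degree 3 and induce a cycle, so G is the wheel on 7 vertices with hub 4. Every automorphism fixes the hub and acts on the rim 6-cycle, so Aut(G) ≅ Aut(C_6) = D_6 of order 12.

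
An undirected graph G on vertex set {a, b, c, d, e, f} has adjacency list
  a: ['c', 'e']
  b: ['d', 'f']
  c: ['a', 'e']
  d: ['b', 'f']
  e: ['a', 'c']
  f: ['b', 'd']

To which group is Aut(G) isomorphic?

D_3 ≀ Z_2

G has two connected components, {b, d, f} and {a, c, e}; each is 2-regular, so G = C_3 ⊔ C_3. With two isomorphic components, Aut(G) = Aut(C_3) ≀ S_2 = (D_3 × D_3) ⋊ Z_2: permute each cycle by D_3, then optionally swap the two cycles. Order 2·(2·3)² = 72.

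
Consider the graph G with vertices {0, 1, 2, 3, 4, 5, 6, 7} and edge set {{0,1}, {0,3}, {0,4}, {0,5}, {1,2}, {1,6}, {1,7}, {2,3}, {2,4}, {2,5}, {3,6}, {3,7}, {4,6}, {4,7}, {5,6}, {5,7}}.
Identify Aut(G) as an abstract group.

S_4 ≀ Z_2

G is 4-regular and bipartite with parts {0, 2, 6, 7} and {1, 3, 4, 5} (each part is independent and every cross-pair is an edge), so G = K_{4,4}. Each part can be permuted independently (S_4 × S_4) and the two equal-size parts can also be swapped, giving (S_4 × S_4) ⋊ Z_2 of order 2·(4!)² = 1152.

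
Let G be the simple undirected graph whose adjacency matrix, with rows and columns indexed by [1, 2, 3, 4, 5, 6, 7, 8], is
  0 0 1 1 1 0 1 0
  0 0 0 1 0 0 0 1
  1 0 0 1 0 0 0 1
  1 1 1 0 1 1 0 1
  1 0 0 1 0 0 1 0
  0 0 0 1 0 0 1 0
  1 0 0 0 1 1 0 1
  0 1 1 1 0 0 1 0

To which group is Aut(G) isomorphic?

1

The degree sequence is [4, 2, 3, 6, 3, 2, 4, 4]. Checking the degree-preserving permutations of the vertex set shows that none except the identity preserves every edge, so Aut(G) is trivial.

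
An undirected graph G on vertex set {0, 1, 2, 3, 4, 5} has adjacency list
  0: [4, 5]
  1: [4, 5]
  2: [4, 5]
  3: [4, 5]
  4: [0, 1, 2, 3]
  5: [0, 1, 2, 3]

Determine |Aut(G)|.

The vertices split by degree into {4, 5} (degree 4) and {0, 1, 2, 3} (degree 2); every edge runs between the two parts, so G is the complete bipartite graph K_{2,4}. Automorphisms preserve the bipartition setwise (since the parts differ in size) and act as S_4 × S_2 within it; |Aut| = 48.

48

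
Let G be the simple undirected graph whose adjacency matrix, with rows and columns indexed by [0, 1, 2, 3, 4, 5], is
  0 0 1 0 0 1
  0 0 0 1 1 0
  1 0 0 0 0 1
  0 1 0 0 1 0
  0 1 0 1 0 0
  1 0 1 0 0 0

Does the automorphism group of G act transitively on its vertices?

G has two connected components, {0, 2, 5} and {1, 3, 4}; each is 2-regular, so G = C_3 ⊔ C_3. Aut of a disjoint union of two copies of C_3 is the wreath product D_3 ≀ Z_2, of order 2·6² = 72. This group acts transitively on the 6 vertices.

Yes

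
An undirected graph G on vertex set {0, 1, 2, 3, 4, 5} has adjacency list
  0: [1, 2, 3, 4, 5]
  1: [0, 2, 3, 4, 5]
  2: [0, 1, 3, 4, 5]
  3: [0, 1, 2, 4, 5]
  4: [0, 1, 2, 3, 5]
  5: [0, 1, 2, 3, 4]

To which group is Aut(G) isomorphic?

Every vertex has degree 5, so G is the complete graph K_6. Every bijection on the vertex set is an automorphism of K_6; hence Aut(K_6) ≅ S_6, order 720.

the symmetric group on 6 letters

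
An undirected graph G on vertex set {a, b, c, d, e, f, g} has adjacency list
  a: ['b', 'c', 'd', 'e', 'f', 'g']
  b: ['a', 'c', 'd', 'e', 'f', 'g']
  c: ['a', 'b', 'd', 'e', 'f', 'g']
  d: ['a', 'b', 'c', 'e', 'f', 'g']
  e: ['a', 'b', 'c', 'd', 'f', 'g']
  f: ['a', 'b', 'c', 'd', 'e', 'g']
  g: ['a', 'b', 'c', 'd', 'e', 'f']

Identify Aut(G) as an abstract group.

S_7

Every vertex has degree 6, so G is the complete graph K_7. Any permutation of the 7 vertices preserves K_7, so Aut(K_7) = S_7 of order 7! = 5040.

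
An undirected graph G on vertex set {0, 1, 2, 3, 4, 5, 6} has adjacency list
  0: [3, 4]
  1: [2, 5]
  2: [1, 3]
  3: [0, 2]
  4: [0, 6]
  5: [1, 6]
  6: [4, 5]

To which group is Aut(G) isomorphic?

Every vertex has degree 2 and the graph is connected, so G is the 7-cycle C_7. C_7 has 7 rotations and 7 reflections, so Aut(C_7) ≅ D_7 of order 14.

D_7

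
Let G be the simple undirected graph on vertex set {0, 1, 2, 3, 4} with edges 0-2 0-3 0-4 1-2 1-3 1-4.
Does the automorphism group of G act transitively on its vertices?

Automorphisms preserve degree, but G has vertices of degree 2 and vertices of degree 3; no automorphism maps one to the other, so G is not vertex-transitive.

No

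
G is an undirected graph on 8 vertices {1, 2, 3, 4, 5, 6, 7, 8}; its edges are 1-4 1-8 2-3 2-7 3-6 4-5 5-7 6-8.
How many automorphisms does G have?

Every vertex has degree 2 and the graph is connected, so G is the 8-cycle C_8. The automorphisms of the 8-cycle are exactly the symmetries of a regular 8-gon: the dihedral group D_8, |D_8| = 16.

16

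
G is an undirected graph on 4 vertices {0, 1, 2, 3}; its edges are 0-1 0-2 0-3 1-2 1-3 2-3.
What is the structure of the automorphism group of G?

S_4

All 4 vertices are pairwise adjacent: G = K_4. Any permutation of the 4 vertices preserves K_4, so Aut(K_4) = S_4 of order 4! = 24.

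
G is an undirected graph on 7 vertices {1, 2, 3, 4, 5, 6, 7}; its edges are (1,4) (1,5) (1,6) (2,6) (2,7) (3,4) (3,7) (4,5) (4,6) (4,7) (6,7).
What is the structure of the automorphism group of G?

Degrees alone do not determine every vertex (e.g. 2 and 3 both have degree 2), but their neighbour-degree multisets differ: N(2) has degrees [4, 4] while N(3) has degrees [4, 5]. Repeating this refinement separates all vertices, so the only automorphism is the identity.

1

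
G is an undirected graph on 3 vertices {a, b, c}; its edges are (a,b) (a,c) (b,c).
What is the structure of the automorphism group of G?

S_3

Every vertex has degree 2, so G is the complete graph K_3. Any permutation of the 3 vertices preserves K_3, so Aut(K_3) = S_3 of order 3! = 6.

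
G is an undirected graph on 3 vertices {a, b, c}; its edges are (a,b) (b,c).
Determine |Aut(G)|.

2

The degree sequence is [1, 2, 1]; the two degree-1 vertices a and c are the ends of a path, so G = P_3. A path has exactly one nontrivial symmetry — reversal — giving Aut(G) of order 2.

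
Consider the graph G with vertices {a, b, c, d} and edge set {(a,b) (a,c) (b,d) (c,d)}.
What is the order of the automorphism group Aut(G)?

G is 2-regular and bipartite on 2^2 = 4 vertices with girth 4; it is the hypercube graph Q_2. Aut(Q_2) consists of the signed permutations of the 2 coordinate axes: 2! permutations times 2^2 sign flips, so |Aut| = 2^2·2! = 8.

8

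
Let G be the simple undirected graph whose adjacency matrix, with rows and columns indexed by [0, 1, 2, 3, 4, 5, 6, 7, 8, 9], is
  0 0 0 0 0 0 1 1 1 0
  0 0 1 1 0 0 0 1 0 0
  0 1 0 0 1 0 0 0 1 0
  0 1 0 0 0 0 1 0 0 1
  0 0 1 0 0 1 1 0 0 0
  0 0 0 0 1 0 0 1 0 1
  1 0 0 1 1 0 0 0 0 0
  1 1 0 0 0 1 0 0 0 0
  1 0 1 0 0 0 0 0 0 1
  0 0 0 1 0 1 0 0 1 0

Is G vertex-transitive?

Yes

G is 3-regular on 10 vertices with no triangles and no 4-cycles (girth 5): this is the Petersen graph. It is a classical fact that the Petersen graph has automorphism group S_5 (order 120), arising from its description as the Kneser graph K(5,2). This group acts transitively on the 10 vertices.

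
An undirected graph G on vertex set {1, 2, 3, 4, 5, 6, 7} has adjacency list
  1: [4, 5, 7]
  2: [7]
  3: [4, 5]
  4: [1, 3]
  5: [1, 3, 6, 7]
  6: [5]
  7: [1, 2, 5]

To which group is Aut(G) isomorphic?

1

Degrees alone do not determine every vertex (e.g. 1 and 7 both have degree 3), but their neighbour-degree multisets differ: N(1) has degrees [2, 3, 4] while N(7) has degrees [1, 3, 4]. Repeating this refinement separates all vertices, so the only automorphism is the identity.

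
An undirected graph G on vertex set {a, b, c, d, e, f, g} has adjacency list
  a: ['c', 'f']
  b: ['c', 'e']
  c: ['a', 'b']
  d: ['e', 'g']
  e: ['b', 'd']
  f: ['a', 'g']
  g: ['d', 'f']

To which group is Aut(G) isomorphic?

the dihedral group of order 14

Every vertex has degree 2 and the graph is connected, so G is the 7-cycle C_7. The automorphisms of the 7-cycle are exactly the symmetries of a regular 7-gon: the dihedral group D_7, |D_7| = 14.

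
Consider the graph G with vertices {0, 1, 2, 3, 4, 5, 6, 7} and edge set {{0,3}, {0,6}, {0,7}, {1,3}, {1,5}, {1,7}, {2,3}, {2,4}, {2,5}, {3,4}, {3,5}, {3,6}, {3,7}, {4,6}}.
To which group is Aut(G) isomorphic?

Vertex 3 is the unique vertex of degree 7; the remaining 7 vertices each have degree 3 and induce a cycle, so G is the wheel on 8 vertices with hub 3. With the hub fixed, the remaining symmetry is that of the rim cycle C_7, giving the dihedral group D_7.

D_7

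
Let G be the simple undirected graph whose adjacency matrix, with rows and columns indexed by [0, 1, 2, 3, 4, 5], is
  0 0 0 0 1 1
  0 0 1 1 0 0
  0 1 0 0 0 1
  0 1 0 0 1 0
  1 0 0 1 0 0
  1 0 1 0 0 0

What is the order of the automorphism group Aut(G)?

12

G is 2-regular and connected on 6 vertices, i.e. the cycle C_6. C_6 has 6 rotations and 6 reflections, so Aut(C_6) ≅ D_6 of order 12.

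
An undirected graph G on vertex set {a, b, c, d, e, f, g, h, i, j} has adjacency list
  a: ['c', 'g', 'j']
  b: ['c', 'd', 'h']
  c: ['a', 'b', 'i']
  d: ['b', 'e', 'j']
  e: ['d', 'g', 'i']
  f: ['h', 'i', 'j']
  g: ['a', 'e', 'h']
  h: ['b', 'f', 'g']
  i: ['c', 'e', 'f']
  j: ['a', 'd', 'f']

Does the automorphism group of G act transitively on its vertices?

Yes

G is 3-regular on 10 vertices with no triangles and no 4-cycles (girth 5): this is the Petersen graph. Viewing the Petersen graph as the Kneser graph K(5,2) — vertices are 2-subsets of {1,…,5}, edges join disjoint pairs — its automorphisms are exactly the permutations of the 5-element set, so Aut ≅ S_5 of order 120. This group acts transitively on the 10 vertices.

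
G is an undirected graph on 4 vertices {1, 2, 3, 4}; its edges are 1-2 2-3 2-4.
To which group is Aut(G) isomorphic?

the symmetric group on 3 letters

Vertex 2 has degree 3 and every other vertex has degree 1, so G is the star K_{1,3} with centre 2. Any automorphism fixes the centre and permutes the 3 leaves freely, so Aut(G) ≅ S_3 of order 3! = 6.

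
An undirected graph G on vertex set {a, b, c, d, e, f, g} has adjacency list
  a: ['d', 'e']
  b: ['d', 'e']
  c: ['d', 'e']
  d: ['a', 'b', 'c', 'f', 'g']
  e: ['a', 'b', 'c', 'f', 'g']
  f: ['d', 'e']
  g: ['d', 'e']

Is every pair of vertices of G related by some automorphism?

Automorphisms preserve degree, but G has vertices of degree 2 and vertices of degree 5; no automorphism maps one to the other, so G is not vertex-transitive.

No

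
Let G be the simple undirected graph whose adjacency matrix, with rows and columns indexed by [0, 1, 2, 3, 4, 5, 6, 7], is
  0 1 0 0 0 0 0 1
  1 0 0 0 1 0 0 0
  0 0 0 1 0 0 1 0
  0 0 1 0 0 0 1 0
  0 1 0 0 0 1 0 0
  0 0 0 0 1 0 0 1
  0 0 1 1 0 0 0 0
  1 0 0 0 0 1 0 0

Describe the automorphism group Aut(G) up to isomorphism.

D_3 × D_5

G has two connected components, {0, 1, 4, 5, 7} and {2, 3, 6}; each is 2-regular, so G = C_5 ⊔ C_3. The components are non-isomorphic (different sizes), so Aut(G) = Aut(C_3) × Aut(C_5) = D_3 × D_5 of order 6·10 = 60.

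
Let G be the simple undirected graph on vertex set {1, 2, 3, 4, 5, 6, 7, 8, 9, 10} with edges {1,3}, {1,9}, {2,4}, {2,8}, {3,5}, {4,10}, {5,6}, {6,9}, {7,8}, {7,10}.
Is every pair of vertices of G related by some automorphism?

G has two connected components, {1, 3, 5, 6, 9} and {2, 4, 7, 8, 10}; each is 2-regular, so G = C_5 ⊔ C_5. With two isomorphic components, Aut(G) = Aut(C_5) ≀ S_2 = (D_5 × D_5) ⋊ Z_2: permute each cycle by D_5, then optionally swap the two cycles. Order 2·(2·5)² = 200. Under this action every vertex can be carried to every other, so G is vertex-transitive.

Yes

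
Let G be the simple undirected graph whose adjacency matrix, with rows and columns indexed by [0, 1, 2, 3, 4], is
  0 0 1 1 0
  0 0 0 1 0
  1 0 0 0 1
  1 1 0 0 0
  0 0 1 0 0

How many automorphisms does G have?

The degree sequence is [2, 1, 2, 2, 1]; the two degree-1 vertices 1 and 4 are the ends of a path, so G = P_5. The only nontrivial automorphism of a path is the end-to-end reflection, so Aut(G) ≅ Z_2.

2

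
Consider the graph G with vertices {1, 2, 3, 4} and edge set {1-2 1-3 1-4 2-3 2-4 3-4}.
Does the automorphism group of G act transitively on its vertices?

Yes

Every vertex has degree 3, so G is the complete graph K_4. Any permutation of the 4 vertices preserves K_4, so Aut(K_4) = S_4 of order 4! = 24. Under this action every vertex can be carried to every other, so G is vertex-transitive.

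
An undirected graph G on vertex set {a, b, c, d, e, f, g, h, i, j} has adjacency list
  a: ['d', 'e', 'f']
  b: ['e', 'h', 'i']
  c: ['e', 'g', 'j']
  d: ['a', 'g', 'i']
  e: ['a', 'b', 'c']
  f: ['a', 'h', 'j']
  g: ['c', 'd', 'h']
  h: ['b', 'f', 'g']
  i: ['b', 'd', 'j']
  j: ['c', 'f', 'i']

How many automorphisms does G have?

120

G is 3-regular on 10 vertices with no triangles and no 4-cycles (girth 5): this is the Petersen graph. Viewing the Petersen graph as the Kneser graph K(5,2) — vertices are 2-subsets of {1,…,5}, edges join disjoint pairs — its automorphisms are exactly the permutations of the 5-element set, so Aut ≅ S_5 of order 120.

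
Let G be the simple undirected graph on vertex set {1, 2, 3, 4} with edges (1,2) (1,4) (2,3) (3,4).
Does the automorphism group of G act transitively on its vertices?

Every vertex has degree 2 and the graph is connected, so G is the 4-cycle C_4. The automorphisms of the 4-cycle are exactly the symmetries of a regular 4-gon: the dihedral group D_4, |D_4| = 8. This group acts transitively on the 4 vertices.

Yes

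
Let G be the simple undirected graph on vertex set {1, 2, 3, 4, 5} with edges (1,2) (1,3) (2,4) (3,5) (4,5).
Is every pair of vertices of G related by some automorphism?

G is 2-regular and connected on 5 vertices, i.e. the cycle C_5. C_5 has 5 rotations and 5 reflections, so Aut(C_5) ≅ D_5 of order 10. This group acts transitively on the 5 vertices.

Yes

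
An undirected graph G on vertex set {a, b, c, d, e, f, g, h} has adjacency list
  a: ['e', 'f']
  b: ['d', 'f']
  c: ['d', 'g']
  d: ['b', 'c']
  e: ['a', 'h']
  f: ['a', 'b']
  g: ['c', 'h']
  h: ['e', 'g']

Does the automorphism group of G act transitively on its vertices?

G is 2-regular and connected on 8 vertices, i.e. the cycle C_8. C_8 has 8 rotations and 8 reflections, so Aut(C_8) ≅ D_8 of order 16. This group acts transitively on the 8 vertices.

Yes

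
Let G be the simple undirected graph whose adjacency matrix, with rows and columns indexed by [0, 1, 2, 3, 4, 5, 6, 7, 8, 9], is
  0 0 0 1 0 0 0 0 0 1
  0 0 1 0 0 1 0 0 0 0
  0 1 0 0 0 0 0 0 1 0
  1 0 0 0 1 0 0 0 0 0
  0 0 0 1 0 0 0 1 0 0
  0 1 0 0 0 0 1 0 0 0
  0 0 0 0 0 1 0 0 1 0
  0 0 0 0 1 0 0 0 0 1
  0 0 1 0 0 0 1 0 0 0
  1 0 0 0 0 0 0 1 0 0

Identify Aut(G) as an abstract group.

G has two connected components, {1, 2, 5, 6, 8} and {0, 3, 4, 7, 9}; each is 2-regular, so G = C_5 ⊔ C_5. With two isomorphic components, Aut(G) = Aut(C_5) ≀ S_2 = (D_5 × D_5) ⋊ Z_2: permute each cycle by D_5, then optionally swap the two cycles. Order 2·(2·5)² = 200.

D_5 ≀ Z_2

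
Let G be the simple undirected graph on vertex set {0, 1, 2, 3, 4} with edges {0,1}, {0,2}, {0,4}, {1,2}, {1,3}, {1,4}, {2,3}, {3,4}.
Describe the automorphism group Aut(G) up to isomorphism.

the dihedral group of order 8

Vertex 1 is the unique vertex of degree 4; the remaining 4 vertices each have degree 3 and induce a cycle, so G is the wheel on 5 vertices with hub 1. With the hub fixed, the remaining symmetry is that of the rim cycle C_4, giving the dihedral group D_4.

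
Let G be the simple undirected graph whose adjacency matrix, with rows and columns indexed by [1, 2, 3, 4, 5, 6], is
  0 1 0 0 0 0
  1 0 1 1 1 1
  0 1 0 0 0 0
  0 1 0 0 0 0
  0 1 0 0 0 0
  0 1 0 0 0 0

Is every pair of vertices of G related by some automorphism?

No

Vertex 2 is the only vertex of degree 5, so every automorphism fixes it; G is not vertex-transitive.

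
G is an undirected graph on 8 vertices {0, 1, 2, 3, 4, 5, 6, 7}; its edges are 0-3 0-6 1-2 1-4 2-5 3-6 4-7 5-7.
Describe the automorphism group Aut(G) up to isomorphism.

G has two connected components, {1, 2, 4, 5, 7} and {0, 3, 6}; each is 2-regular, so G = C_5 ⊔ C_3. No automorphism exchanges components of different sizes, hence Aut(G) is the direct product D_5 × D_3, order 60.

D_5 × D_3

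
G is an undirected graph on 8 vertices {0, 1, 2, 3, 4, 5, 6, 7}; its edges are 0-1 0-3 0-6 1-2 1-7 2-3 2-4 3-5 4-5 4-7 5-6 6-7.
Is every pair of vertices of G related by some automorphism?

G is 3-regular and bipartite on 2^3 = 8 vertices with girth 4; it is the hypercube graph Q_3. The symmetry group of the 3-cube is the hyperoctahedral group B_3 = Z_2 ≀ S_3, of order 2^3·3! = 48. This group acts transitively on the 8 vertices.

Yes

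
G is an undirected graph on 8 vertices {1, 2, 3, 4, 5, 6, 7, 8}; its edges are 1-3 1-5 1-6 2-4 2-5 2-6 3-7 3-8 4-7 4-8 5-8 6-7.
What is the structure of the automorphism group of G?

Z_2^3 ⋊ S_3

G is 3-regular and bipartite on 2^3 = 8 vertices with girth 4; it is the hypercube graph Q_3. The symmetry group of the 3-cube is the hyperoctahedral group B_3 = Z_2 ≀ S_3, of order 2^3·3! = 48.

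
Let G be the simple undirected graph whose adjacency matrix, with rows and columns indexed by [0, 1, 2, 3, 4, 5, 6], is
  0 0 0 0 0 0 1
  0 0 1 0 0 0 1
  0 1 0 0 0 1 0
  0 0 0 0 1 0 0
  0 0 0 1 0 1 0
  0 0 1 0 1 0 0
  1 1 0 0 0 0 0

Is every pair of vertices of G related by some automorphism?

Automorphisms preserve degree, but G has vertices of degree 1 and vertices of degree 2; no automorphism maps one to the other, so G is not vertex-transitive.

No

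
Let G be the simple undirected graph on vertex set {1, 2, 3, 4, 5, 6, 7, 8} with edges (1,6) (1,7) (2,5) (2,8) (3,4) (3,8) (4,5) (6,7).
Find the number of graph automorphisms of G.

60

G has two connected components, {2, 3, 4, 5, 8} and {1, 6, 7}; each is 2-regular, so G = C_5 ⊔ C_3. No automorphism exchanges components of different sizes, hence Aut(G) is the direct product D_3 × D_5, order 60.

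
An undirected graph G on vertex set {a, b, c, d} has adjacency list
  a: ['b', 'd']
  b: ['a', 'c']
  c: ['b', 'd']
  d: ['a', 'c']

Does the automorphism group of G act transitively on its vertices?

Yes

G is 2-regular and connected on 4 vertices, i.e. the cycle C_4. C_4 has 4 rotations and 4 reflections, so Aut(C_4) ≅ D_4 of order 8. Under this action every vertex can be carried to every other, so G is vertex-transitive.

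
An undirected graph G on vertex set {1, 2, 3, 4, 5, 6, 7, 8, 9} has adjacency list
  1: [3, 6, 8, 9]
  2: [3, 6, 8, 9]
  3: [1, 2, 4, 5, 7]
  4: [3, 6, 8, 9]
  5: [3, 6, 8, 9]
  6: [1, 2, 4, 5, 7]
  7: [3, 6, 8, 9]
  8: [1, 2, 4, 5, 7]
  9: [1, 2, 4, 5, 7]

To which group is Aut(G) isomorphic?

S_5 × S_4

The vertices split by degree into {3, 6, 8, 9} (degree 5) and {1, 2, 4, 5, 7} (degree 4); every edge runs between the two parts, so G is the complete bipartite graph K_{4,5}. The parts have unequal sizes, so no automorphism swaps them; each part is permuted independently, giving S_5 × S_4 of order 5!·4! = 2880.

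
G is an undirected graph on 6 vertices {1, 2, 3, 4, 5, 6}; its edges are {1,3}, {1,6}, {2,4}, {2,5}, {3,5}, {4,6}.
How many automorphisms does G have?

Every vertex has degree 2 and the graph is connected, so G is the 6-cycle C_6. C_6 has 6 rotations and 6 reflections, so Aut(C_6) ≅ D_6 of order 12.

12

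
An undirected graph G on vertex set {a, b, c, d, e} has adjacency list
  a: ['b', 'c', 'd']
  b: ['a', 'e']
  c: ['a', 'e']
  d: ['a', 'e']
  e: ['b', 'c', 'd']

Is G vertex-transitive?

Automorphisms preserve degree, but G has vertices of degree 2 and vertices of degree 3; no automorphism maps one to the other, so G is not vertex-transitive.

No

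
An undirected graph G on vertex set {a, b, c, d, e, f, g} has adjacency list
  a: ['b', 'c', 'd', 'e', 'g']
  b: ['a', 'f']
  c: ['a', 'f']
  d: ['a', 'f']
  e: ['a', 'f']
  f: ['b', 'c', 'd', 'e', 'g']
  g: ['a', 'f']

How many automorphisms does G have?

The vertices split by degree into {a, f} (degree 5) and {b, c, d, e, g} (degree 2); every edge runs between the two parts, so G is the complete bipartite graph K_{2,5}. Automorphisms preserve the bipartition setwise (since the parts differ in size) and act as S_2 × S_5 within it; |Aut| = 240.

240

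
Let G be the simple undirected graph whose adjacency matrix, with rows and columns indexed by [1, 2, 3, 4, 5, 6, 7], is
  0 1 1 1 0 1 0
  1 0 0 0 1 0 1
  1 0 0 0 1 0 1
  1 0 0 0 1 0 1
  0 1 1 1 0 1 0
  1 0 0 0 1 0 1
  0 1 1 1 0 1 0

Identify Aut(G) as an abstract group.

The vertices split by degree into {1, 5, 7} (degree 4) and {2, 3, 4, 6} (degree 3); every edge runs between the two parts, so G is the complete bipartite graph K_{3,4}. The parts have unequal sizes, so no automorphism swaps them; each part is permuted independently, giving S_3 × S_4 of order 3!·4! = 144.

S_3 × S_4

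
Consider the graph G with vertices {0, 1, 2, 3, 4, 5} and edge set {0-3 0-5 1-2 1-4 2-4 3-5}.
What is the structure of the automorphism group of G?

D_3 ≀ Z_2

G has two connected components, {0, 3, 5} and {1, 2, 4}; each is 2-regular, so G = C_3 ⊔ C_3. With two isomorphic components, Aut(G) = Aut(C_3) ≀ S_2 = (D_3 × D_3) ⋊ Z_2: permute each cycle by D_3, then optionally swap the two cycles. Order 2·(2·3)² = 72.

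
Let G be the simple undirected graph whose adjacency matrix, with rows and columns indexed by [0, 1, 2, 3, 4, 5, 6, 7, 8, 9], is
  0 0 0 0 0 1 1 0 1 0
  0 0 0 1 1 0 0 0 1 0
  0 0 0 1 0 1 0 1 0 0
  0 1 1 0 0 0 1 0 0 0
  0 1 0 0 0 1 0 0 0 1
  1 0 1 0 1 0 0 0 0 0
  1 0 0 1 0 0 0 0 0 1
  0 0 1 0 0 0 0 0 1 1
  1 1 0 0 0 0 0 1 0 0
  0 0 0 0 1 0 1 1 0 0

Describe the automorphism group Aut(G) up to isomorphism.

G is 3-regular on 10 vertices with no triangles and no 4-cycles (girth 5): this is the Petersen graph. It is a classical fact that the Petersen graph has automorphism group S_5 (order 120), arising from its description as the Kneser graph K(5,2).

the symmetric group S_5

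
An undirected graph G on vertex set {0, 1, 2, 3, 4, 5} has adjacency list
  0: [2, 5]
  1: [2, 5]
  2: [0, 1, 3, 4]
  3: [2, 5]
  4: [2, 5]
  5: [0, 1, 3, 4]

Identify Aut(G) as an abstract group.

S_4 × S_2

The vertices split by degree into {2, 5} (degree 4) and {0, 1, 3, 4} (degree 2); every edge runs between the two parts, so G is the complete bipartite graph K_{2,4}. Automorphisms preserve the bipartition setwise (since the parts differ in size) and act as S_4 × S_2 within it; |Aut| = 48.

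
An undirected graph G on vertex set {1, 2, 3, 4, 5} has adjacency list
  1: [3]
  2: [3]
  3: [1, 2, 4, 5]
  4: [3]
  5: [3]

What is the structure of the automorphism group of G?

the symmetric group on 4 letters

Vertex 3 has degree 4 and every other vertex has degree 1, so G is the star K_{1,4} with centre 3. Any automorphism fixes the centre and permutes the 4 leaves freely, so Aut(G) ≅ S_4 of order 4! = 24.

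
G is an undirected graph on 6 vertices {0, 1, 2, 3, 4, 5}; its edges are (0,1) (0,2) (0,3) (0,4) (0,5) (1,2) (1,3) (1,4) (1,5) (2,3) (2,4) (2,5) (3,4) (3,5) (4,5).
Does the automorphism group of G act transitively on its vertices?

All 6 vertices are pairwise adjacent: G = K_6. Every bijection on the vertex set is an automorphism of K_6; hence Aut(K_6) ≅ S_6, order 720. This group acts transitively on the 6 vertices.

Yes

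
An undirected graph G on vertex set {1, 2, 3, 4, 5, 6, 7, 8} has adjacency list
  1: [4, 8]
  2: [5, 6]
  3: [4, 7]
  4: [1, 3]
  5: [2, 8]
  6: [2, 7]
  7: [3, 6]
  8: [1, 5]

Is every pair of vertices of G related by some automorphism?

G is 2-regular and connected on 8 vertices, i.e. the cycle C_8. The automorphisms of the 8-cycle are exactly the symmetries of a regular 8-gon: the dihedral group D_8, |D_8| = 16. Under this action every vertex can be carried to every other, so G is vertex-transitive.

Yes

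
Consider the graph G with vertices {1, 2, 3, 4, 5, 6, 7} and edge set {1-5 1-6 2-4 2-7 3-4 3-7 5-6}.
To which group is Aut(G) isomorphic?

G has two connected components, {2, 3, 4, 7} and {1, 5, 6}; each is 2-regular, so G = C_4 ⊔ C_3. The components are non-isomorphic (different sizes), so Aut(G) = Aut(C_3) × Aut(C_4) = D_3 × D_4 of order 6·8 = 48.

D_3 × D_4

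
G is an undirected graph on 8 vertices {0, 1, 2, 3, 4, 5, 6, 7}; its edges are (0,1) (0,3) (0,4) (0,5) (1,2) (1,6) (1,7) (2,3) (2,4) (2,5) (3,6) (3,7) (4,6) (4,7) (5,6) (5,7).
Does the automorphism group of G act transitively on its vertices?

G is 4-regular and bipartite with parts {1, 3, 4, 5} and {0, 2, 6, 7} (each part is independent and every cross-pair is an edge), so G = K_{4,4}. Aut(K_{4,4}) is the wreath product S_4 ≀ Z_2: permute within each part, then optionally swap the parts; |Aut| = 2·(4!)² = 1152. This group acts transitively on the 8 vertices.

Yes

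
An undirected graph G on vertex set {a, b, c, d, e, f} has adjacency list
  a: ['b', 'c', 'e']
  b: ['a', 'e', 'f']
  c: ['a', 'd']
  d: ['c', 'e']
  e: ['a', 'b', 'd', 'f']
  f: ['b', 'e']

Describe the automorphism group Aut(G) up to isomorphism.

The degree sequence is [3, 3, 2, 2, 4, 2]. Checking the degree-preserving permutations of the vertex set shows that none except the identity preserves every edge, so Aut(G) is trivial.

1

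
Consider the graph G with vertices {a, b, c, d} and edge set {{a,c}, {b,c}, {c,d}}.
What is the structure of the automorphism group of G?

Vertex c has degree 3 and every other vertex has degree 1, so G is the star K_{1,3} with centre c. Any automorphism fixes the centre and permutes the 3 leaves freely, so Aut(G) ≅ S_3 of order 3! = 6.

S_3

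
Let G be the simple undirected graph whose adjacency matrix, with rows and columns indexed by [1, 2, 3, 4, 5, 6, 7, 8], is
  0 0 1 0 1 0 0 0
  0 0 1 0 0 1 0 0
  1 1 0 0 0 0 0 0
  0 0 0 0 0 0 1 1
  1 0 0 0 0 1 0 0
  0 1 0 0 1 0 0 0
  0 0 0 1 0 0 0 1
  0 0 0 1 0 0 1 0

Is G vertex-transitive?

G has two connected components, {1, 2, 3, 5, 6} and {4, 7, 8}; each is 2-regular, so G = C_5 ⊔ C_3. The orbit of 1 under Aut(G) is {1, 2, 3, 5, 6}, which does not contain 4, so G is not vertex-transitive.

No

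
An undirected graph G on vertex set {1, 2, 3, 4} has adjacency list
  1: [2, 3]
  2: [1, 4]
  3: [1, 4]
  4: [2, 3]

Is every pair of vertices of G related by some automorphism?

G is 2-regular and bipartite on 2^2 = 4 vertices with girth 4; it is the hypercube graph Q_2. The symmetry group of the 2-cube is the hyperoctahedral group B_2 = Z_2 ≀ S_2, of order 2^2·2! = 8. This group acts transitively on the 4 vertices.

Yes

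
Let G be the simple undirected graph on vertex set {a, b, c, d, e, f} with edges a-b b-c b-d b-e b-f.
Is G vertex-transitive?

Vertex b is the only vertex of degree 5, so every automorphism fixes it; G is not vertex-transitive.

No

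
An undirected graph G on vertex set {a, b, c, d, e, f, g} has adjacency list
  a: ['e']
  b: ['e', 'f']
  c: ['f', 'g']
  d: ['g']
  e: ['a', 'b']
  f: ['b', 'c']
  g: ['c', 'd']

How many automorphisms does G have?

The degree sequence is [1, 2, 2, 1, 2, 2, 2]; the two degree-1 vertices a and d are the ends of a path, so G = P_7. The only nontrivial automorphism of a path is the end-to-end reflection, so Aut(G) ≅ Z_2.

2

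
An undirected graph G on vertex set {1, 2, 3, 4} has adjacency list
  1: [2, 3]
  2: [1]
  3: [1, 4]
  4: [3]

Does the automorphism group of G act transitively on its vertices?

Automorphisms preserve degree, but G has vertices of degree 1 and vertices of degree 2; no automorphism maps one to the other, so G is not vertex-transitive.

No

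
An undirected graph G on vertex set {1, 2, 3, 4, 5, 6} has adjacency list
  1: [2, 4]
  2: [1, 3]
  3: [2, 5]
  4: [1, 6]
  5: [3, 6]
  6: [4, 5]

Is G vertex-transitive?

Every vertex has degree 2 and the graph is connected, so G is the 6-cycle C_6. C_6 has 6 rotations and 6 reflections, so Aut(C_6) ≅ D_6 of order 12. Under this action every vertex can be carried to every other, so G is vertex-transitive.

Yes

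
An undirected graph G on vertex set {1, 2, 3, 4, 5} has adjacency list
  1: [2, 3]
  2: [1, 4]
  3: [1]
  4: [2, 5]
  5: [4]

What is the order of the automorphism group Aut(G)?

The degree sequence is [2, 2, 1, 2, 1]; the two degree-1 vertices 3 and 5 are the ends of a path, so G = P_5. A path has exactly one nontrivial symmetry — reversal — giving Aut(G) of order 2.

2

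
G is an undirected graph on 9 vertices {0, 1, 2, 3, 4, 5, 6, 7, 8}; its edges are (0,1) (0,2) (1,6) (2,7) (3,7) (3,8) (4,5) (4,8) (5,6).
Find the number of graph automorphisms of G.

18

Every vertex has degree 2 and the graph is connected, so G is the 9-cycle C_9. The automorphisms of the 9-cycle are exactly the symmetries of a regular 9-gon: the dihedral group D_9, |D_9| = 18.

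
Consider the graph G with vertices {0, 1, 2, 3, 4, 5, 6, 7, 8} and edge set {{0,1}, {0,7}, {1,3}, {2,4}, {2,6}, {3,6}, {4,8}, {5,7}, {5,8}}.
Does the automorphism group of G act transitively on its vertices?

Yes

G is 2-regular and connected on 9 vertices, i.e. the cycle C_9. The automorphisms of the 9-cycle are exactly the symmetries of a regular 9-gon: the dihedral group D_9, |D_9| = 18. This group acts transitively on the 9 vertices.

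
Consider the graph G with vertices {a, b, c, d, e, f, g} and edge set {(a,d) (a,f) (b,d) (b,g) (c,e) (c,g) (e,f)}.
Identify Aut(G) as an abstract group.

D_7

Every vertex has degree 2 and the graph is connected, so G is the 7-cycle C_7. C_7 has 7 rotations and 7 reflections, so Aut(C_7) ≅ D_7 of order 14.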